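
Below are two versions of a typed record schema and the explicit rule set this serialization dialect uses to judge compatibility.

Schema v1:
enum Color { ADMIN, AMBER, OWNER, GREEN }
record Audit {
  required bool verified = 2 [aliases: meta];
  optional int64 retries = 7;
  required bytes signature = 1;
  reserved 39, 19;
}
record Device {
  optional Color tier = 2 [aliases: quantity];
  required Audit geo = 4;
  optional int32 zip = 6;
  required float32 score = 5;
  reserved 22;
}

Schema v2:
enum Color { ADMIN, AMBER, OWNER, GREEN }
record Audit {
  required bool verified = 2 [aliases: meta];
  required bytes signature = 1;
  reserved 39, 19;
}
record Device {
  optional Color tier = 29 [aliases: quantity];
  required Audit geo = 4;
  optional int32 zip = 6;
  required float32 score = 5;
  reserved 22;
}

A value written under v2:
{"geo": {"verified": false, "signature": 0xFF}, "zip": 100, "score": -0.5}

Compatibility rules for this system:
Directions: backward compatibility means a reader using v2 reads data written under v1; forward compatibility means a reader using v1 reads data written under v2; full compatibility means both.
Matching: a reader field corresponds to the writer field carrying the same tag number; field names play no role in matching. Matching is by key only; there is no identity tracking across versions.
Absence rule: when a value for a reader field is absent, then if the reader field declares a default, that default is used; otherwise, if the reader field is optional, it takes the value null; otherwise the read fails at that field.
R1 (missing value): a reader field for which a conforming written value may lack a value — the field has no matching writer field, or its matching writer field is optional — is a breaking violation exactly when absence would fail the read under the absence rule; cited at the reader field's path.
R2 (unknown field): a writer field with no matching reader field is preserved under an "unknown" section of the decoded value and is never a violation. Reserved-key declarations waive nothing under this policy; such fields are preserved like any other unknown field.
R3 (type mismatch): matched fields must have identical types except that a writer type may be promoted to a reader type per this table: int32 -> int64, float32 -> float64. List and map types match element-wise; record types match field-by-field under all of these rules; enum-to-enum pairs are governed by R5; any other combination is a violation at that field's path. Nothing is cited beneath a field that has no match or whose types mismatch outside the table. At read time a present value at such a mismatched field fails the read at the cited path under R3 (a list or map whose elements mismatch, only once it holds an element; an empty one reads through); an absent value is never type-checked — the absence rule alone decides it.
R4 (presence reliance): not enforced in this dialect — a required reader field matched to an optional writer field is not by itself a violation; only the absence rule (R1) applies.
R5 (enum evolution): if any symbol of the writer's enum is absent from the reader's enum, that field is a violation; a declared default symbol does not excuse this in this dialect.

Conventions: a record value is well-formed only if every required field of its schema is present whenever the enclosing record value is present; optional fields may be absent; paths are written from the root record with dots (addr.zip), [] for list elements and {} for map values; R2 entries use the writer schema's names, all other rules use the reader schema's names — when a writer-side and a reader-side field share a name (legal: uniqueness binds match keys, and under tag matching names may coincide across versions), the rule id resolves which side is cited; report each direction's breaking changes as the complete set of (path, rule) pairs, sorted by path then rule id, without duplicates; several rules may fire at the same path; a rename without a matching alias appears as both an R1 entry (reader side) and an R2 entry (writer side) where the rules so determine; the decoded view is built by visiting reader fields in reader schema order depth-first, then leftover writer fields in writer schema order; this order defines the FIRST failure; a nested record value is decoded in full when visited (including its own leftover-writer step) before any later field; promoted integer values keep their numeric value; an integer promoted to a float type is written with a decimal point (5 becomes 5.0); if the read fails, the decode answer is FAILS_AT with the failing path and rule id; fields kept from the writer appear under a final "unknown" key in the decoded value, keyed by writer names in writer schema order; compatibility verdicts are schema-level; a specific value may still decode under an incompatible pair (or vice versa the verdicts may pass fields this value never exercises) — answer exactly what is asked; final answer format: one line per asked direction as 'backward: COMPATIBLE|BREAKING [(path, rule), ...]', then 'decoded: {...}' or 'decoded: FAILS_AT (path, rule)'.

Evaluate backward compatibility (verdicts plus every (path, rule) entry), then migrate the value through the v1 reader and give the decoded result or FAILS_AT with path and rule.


backward: COMPATIBLE []; decoded: {"tier": null, "geo": {"verified": false, "retries": null, "signature": 0xFF}, "zip": 100, "score": -0.5}

arrows below run writer -> reader for Device
backward on Device — v2 reading data written by v1:
  tier: no writer match
  writer required, Audit -> Audit: reader geo maps from writer geo
  writer optional, int32 -> int32: reader zip maps from writer zip
  writer required, float32 -> float32: reader score maps from writer score
  tier (writer side), unknown to reader
  writer required, bool -> bool: reader geo.verified maps from writer geo.verified
  writer required, bytes -> bytes: reader geo.signature maps from writer geo.signature
  geo.retries (writer side), unknown to reader
  => no violations; backward on Device: COMPATIBLE
decode (reader v1):
  tier := null (not supplied -> null)
  geo.verified := false
  geo.retries := null (not supplied -> null)
  geo.signature := 0xFF
  zip := 100
  score := -0.5
  => decoded: {"tier": null, "geo": {"verified": false, "retries": null, "signature": 0xFF}, "zip": 100, "score": -0.5}
diffs on Device not affecting the asked answer:
  removed field retries from record Audit -> triggers nothing under Device's printed rules — same verdict
  field tier in record Device: tag 2 changed to 29 -> triggers nothing under Device's printed rules — same verdict


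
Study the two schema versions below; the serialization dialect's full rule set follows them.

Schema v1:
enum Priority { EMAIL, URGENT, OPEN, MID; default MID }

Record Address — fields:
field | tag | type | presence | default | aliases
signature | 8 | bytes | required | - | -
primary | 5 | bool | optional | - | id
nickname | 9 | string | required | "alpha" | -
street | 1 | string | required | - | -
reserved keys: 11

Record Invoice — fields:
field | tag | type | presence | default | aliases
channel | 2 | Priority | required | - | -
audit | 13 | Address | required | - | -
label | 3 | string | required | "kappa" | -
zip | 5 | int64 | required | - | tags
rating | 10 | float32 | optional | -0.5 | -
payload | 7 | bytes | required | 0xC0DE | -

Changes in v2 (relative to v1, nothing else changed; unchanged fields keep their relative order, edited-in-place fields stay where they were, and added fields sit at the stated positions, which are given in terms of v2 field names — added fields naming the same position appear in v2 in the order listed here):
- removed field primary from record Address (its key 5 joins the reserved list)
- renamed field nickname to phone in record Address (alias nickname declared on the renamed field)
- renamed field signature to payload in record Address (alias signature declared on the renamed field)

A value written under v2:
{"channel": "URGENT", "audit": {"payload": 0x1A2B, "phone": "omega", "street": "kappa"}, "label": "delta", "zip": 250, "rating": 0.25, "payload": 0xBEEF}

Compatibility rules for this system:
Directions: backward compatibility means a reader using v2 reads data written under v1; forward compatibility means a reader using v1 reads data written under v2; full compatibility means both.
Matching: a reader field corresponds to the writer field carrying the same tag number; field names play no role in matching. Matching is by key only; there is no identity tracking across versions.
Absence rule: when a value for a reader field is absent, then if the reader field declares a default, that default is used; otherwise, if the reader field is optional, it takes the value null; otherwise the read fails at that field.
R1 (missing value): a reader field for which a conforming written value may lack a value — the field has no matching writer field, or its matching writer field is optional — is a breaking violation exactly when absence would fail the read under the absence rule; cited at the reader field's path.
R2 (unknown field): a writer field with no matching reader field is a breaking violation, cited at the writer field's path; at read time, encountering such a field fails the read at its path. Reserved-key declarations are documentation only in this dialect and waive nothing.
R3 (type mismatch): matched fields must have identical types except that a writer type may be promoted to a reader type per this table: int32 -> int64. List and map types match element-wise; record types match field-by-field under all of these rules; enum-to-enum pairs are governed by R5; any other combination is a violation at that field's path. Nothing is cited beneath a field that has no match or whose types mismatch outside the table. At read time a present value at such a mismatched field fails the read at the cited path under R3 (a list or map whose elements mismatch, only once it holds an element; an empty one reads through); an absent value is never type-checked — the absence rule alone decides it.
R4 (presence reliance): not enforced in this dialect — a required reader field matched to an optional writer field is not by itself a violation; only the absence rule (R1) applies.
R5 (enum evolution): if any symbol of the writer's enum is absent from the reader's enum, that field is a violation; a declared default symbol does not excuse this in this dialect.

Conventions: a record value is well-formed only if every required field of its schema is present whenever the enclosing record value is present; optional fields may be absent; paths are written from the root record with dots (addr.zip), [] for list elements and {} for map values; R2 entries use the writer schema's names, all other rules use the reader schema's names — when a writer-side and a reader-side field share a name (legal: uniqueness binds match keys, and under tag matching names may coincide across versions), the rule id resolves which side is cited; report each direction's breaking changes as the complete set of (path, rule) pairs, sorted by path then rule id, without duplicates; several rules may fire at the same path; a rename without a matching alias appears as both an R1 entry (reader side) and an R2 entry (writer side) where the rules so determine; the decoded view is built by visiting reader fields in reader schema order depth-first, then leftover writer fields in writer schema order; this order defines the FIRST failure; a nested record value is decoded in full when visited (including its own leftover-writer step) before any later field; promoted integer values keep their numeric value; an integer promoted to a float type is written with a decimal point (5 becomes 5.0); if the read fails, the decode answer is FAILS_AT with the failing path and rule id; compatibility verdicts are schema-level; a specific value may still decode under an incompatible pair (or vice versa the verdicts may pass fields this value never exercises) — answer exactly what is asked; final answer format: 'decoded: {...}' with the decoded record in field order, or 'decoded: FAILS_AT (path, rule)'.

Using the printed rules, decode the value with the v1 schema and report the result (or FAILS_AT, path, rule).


the writer's type comes first in each Invoice pair
migrating the Invoice value to v1:
  channel := "URGENT"
  audit.signature := 0x1A2B (from writer payload)
  audit.primary := null (missing; optional => null)
  audit.nickname := "omega" (from writer phone)
  audit.street := "kappa"
  label := "delta"
  zip := 250
  rating := 0.25
  payload := 0xBEEF
  => decoded: {"channel": "URGENT", "audit": {"signature": 0x1A2B, "primary": null, "nickname": "omega", "street": "kappa"}, "label": "delta", "zip": 250, "rating": 0.25, "payload": 0xBEEF}
checking off the Invoice differences that do not matter here:
  removed field primary from record Address (its key 5 joins the reserved list) -> matters for Invoice compatibility verdicts, not for this value's decode
  renamed field nickname to phone in record Address (alias nickname declared on the renamed field) -> inert under this dialect — no rule fires on Invoice and the result does not move
  renamed field signature to payload in record Address (alias signature declared on the renamed field) -> inert under this dialect — no rule fires on Invoice and the result does not move

decoded: {"channel": "URGENT", "audit": {"signature": 0x1A2B, "primary": null, "nickname": "omega", "street": "kappa"}, "label": "delta", "zip": 250, "rating": 0.25, "payload": 0xBEEF}


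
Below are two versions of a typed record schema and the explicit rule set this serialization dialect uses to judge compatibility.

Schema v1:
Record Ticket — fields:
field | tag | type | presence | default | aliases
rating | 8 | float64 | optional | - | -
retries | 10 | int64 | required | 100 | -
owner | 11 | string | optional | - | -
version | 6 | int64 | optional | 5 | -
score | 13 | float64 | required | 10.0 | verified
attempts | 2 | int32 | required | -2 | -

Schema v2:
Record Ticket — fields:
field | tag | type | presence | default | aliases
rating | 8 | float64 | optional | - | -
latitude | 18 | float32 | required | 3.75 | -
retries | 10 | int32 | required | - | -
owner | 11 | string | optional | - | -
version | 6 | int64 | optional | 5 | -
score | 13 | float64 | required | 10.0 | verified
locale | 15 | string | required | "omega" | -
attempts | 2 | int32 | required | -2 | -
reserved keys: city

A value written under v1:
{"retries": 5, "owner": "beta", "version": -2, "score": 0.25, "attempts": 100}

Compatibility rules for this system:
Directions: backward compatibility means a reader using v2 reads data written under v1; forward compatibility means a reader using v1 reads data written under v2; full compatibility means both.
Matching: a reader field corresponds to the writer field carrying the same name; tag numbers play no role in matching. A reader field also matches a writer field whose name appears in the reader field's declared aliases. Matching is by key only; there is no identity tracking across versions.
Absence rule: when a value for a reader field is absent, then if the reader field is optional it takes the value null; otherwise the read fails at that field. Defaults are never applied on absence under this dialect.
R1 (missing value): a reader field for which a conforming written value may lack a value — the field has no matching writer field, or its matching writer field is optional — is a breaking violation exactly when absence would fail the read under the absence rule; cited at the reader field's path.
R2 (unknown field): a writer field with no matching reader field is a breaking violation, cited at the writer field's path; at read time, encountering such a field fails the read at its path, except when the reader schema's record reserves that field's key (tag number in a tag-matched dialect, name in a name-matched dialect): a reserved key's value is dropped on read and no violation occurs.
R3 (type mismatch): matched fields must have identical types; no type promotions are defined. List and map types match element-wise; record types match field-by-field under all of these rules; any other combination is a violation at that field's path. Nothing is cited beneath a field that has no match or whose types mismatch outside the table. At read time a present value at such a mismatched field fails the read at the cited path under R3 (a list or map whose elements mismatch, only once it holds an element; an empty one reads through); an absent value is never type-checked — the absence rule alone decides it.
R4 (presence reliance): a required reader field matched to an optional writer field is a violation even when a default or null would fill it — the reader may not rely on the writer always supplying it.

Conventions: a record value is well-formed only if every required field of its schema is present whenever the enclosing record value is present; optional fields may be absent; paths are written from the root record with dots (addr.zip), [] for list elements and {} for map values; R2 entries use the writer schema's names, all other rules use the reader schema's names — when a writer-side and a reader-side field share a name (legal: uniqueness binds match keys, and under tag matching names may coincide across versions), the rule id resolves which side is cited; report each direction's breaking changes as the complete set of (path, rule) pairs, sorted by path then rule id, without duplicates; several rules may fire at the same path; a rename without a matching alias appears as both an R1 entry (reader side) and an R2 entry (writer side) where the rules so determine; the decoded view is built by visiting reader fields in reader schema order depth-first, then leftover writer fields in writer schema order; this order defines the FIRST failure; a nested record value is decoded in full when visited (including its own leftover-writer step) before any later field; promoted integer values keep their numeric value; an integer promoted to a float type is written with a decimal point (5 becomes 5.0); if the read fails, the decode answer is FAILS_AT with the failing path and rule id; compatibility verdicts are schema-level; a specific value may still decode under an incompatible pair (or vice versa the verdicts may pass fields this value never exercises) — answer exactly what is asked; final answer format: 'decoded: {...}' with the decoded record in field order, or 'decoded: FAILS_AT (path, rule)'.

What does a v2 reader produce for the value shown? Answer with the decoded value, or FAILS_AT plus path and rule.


decoded: FAILS_AT (latitude, R1)

each type pair in Ticket: writer, then reader
decoding the Ticket value with the v2 reader:
  rating := null (not supplied -> null)
  read fails at latitude under R1 (no fill)
  => FAILS_AT (latitude, R1)
remaining Ticket differences; none change what is asked:
  field retries in record Ticket: type int64 changed to int32 (its default is dropped) -> shifts the Ticket verdicts, not this decode
  added field locale to record Ticket: required string, tag 15, default "omega" (in v2 it sits immediately before attempts) -> shifts the Ticket verdicts, not this decode


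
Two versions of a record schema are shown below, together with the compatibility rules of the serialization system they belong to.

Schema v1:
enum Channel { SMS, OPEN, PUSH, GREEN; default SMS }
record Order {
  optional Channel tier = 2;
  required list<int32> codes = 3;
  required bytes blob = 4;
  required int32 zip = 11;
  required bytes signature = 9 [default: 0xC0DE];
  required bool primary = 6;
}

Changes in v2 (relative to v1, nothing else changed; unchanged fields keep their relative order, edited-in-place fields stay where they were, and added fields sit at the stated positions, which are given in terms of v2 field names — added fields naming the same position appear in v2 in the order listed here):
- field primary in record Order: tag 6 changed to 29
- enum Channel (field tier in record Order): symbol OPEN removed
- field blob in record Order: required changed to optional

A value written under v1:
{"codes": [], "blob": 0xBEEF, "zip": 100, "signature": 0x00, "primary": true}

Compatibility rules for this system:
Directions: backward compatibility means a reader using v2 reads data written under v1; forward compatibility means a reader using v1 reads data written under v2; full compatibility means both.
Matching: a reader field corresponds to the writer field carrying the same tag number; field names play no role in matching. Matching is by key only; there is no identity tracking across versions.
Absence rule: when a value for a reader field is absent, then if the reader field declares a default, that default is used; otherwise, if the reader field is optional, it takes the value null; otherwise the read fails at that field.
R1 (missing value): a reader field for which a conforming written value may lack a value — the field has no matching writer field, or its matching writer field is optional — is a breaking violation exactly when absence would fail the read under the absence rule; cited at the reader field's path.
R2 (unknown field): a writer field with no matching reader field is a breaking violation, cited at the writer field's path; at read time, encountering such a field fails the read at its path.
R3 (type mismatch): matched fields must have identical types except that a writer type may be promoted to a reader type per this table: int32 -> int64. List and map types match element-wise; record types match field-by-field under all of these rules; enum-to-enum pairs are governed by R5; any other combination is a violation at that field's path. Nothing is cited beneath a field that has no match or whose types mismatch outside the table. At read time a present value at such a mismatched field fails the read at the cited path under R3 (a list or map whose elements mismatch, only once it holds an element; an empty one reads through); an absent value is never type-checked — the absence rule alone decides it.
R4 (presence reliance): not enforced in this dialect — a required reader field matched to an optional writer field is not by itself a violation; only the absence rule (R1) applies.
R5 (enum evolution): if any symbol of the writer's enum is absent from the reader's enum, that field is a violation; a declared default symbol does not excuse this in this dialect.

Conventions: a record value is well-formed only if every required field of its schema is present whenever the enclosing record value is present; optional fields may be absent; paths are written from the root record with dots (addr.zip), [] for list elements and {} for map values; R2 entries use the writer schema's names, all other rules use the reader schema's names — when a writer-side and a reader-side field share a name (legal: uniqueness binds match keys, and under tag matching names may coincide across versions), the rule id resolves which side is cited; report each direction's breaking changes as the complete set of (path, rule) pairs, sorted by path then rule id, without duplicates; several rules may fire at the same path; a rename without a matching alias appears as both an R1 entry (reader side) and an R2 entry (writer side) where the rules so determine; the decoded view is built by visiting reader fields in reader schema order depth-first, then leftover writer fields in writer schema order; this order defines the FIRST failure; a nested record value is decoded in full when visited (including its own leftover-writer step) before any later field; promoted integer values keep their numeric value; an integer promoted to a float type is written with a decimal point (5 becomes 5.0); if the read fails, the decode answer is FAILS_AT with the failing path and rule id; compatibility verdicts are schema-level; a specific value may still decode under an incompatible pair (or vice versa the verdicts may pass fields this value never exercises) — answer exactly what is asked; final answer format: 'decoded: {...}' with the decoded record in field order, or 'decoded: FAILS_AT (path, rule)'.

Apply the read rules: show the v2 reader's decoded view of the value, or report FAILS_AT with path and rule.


decoded: FAILS_AT (primary, R1)

arrows below run writer -> reader for Order
decode walk for Order under reader schema v2:
  tier := null (not supplied -> null)
  codes := []
  blob := 0xBEEF
  zip := 100
  signature := 0x00
  read fails at primary under R1 (no fill)
  => FAILS_AT (primary, R1)
remaining Order differences; none change what is asked:
  enum Channel (field tier in record Order): symbol OPEN removed -> a verdict-level change on Order — the shown value reads the same
  field blob in record Order: required changed to optional -> a verdict-level change on Order — the shown value reads the same


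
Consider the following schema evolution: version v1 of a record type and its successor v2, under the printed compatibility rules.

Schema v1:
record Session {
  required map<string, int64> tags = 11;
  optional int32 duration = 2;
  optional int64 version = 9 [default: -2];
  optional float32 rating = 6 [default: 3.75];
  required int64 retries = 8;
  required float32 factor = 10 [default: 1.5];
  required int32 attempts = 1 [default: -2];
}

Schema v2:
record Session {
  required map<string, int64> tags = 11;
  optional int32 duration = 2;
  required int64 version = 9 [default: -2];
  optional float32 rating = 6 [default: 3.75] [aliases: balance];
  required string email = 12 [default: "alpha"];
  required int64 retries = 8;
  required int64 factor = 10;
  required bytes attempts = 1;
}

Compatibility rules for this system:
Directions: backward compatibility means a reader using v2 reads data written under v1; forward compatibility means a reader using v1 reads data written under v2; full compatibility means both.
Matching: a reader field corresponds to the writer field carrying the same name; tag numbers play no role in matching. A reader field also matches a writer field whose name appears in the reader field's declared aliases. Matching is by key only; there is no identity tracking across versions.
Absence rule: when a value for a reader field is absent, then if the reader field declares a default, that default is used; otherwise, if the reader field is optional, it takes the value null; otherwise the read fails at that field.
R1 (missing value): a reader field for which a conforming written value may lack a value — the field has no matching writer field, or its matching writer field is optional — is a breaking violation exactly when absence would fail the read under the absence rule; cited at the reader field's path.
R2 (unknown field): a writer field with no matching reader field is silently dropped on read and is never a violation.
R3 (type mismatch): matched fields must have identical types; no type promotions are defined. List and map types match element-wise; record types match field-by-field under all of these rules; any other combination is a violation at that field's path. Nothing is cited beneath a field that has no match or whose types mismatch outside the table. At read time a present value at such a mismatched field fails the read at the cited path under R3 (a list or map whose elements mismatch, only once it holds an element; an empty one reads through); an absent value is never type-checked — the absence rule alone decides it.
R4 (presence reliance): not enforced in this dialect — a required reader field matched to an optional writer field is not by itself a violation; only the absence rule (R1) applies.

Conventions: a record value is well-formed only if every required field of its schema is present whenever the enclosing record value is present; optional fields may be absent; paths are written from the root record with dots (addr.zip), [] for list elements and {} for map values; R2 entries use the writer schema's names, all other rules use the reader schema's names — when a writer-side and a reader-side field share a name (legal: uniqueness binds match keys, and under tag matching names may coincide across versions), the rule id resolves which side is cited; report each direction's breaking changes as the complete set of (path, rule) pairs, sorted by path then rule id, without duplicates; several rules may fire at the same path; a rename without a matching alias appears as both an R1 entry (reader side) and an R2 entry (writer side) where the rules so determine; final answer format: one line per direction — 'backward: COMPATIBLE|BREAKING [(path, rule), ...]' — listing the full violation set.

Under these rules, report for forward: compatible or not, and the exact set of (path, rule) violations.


the writer's type comes first in each Session pair
forward for Session (reader v1, writer v2):
  writer required, map<string, int64> -> map<string, int64>: reader tags maps from writer tags
  writer optional, int32 -> int32: reader duration maps from writer duration
  writer required, int64 -> int64: reader version maps from writer version
  writer optional, float32 -> float32: reader rating maps from writer rating
  writer required, int64 -> int64: reader retries maps from writer retries
  writer required, int64 -> float32: reader factor maps from writer factor
  writer required, bytes -> int32: reader attempts maps from writer attempts
  writer field email has no reader counterpart
  violation R3 at attempts
  violation R3 at factor
  => forward verdict for Session: BREAKING, 2 violation(s)
diffs on Session not affecting the asked answer:
  field version in record Session: optional changed to required -> triggers nothing under Session's printed rules — same verdict
  added field email to record Session: required string, tag 12, default "alpha" (in v2 it sits immediately before retries) -> triggers nothing under Session's printed rules — same verdict

forward: BREAKING [(attempts, R3), (factor, R3)]


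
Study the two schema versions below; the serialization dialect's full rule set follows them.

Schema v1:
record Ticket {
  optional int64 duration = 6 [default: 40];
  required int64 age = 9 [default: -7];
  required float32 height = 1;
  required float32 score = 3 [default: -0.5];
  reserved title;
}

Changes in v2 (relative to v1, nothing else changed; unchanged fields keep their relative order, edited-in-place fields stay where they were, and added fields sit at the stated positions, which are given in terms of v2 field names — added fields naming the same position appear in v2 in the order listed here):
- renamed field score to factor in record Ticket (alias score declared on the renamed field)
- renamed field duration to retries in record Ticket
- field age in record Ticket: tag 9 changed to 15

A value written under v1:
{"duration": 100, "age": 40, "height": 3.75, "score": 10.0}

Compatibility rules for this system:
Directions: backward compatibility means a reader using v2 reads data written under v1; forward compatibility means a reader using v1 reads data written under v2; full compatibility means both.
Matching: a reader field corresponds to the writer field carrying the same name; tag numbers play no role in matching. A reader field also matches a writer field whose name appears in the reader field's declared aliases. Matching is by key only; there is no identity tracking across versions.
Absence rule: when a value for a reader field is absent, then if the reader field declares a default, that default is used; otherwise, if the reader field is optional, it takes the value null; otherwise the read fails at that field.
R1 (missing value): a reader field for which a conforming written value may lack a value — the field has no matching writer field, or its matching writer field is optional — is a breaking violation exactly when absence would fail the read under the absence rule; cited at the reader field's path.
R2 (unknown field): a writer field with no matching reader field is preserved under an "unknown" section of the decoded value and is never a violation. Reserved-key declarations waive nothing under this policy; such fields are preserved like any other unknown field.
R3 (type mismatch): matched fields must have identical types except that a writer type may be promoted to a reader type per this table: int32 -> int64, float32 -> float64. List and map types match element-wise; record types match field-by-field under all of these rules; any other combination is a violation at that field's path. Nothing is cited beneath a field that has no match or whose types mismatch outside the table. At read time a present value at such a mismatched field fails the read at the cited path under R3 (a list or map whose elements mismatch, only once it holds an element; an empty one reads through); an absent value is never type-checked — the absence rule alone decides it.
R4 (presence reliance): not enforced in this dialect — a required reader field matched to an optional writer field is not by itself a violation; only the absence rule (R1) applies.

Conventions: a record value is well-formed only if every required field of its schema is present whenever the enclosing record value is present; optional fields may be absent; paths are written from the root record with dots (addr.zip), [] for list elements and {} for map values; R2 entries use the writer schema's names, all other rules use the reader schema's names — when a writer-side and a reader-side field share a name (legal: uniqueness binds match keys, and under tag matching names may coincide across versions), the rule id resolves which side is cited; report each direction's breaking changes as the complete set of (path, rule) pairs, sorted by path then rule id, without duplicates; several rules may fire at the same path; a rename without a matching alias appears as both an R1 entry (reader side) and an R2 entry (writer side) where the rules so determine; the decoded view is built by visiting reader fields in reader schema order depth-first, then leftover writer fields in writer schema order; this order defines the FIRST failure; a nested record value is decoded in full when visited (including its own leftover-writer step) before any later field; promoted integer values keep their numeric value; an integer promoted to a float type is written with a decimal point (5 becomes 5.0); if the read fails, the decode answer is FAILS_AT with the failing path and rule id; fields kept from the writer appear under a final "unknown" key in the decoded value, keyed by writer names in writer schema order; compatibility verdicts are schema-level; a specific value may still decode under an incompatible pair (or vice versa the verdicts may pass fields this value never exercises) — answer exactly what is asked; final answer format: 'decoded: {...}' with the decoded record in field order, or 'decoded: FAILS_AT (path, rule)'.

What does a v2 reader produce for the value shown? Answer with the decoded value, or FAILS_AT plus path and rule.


decoded: {"retries": 40, "age": 40, "height": 3.75, "factor": 10.0, "unknown": {"duration": 100}}

each type pair in Ticket: writer, then reader
migrating the Ticket value to v2:
  retries := 40 (no value, default fills)
  age := 40
  height := 3.75
  factor := 10.0 (from writer score)
  writer duration: kept under "unknown"
  => decoded: {"retries": 40, "age": 40, "height": 3.75, "factor": 10.0, "unknown": {"duration": 100}}
the other Ticket changes do not affect what is asked:
  field age in record Ticket: tag 9 changed to 15 -> fires no rule on Ticket under this dialect and leaves the result unchanged


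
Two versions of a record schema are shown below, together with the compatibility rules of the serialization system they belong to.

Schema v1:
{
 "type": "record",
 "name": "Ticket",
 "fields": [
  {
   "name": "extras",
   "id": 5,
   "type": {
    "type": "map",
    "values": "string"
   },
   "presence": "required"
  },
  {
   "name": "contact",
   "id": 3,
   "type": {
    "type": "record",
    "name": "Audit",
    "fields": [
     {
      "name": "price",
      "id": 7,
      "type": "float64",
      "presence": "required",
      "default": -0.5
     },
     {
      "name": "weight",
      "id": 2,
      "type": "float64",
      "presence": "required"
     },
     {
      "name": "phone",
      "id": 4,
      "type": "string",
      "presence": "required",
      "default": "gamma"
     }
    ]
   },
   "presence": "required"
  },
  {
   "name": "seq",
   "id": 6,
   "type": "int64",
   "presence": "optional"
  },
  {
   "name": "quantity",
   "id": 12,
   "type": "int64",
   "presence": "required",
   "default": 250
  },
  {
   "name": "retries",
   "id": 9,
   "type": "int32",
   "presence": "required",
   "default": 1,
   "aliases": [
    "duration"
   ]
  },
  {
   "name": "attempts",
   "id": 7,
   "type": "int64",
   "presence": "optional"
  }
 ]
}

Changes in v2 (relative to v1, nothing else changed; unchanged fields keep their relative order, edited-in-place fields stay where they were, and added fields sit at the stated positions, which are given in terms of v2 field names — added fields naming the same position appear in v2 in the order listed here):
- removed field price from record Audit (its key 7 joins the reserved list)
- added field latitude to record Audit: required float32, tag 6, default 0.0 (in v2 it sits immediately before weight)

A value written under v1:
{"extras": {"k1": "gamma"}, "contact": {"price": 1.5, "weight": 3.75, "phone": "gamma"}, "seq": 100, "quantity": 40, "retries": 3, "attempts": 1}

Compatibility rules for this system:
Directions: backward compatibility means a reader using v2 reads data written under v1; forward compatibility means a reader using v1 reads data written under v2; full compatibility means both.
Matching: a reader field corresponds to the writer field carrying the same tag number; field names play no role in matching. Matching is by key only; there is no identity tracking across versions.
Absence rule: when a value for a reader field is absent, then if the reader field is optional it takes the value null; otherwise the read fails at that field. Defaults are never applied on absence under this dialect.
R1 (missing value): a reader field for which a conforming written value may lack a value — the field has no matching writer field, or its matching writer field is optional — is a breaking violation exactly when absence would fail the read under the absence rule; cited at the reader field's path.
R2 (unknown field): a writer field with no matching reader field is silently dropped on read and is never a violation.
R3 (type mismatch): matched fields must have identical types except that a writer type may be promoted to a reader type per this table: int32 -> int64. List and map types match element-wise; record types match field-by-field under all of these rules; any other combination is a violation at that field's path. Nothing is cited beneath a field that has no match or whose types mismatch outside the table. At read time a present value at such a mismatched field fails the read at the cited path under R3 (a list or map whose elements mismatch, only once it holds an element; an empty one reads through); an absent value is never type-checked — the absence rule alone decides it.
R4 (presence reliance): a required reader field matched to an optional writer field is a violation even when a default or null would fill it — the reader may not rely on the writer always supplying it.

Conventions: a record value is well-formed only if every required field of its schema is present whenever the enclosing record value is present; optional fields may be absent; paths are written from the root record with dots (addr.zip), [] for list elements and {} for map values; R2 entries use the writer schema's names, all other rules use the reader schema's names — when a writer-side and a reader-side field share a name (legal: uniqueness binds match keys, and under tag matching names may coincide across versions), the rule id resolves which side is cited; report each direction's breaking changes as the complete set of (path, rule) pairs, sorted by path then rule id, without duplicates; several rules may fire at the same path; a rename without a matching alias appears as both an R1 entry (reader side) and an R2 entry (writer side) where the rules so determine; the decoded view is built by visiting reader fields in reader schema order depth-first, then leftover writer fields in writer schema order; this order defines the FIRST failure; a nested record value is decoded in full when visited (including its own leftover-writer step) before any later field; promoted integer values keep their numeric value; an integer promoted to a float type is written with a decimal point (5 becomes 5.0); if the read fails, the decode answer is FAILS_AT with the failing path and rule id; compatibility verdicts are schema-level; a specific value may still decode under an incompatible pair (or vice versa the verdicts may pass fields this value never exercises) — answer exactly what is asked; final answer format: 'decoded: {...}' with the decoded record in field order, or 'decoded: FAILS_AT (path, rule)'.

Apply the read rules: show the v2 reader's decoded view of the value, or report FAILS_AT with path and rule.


each type pair in Ticket: writer, then reader
decode walk for Ticket under reader schema v2:
  extras := {"k1": "gamma"}
  read fails at contact.latitude under R1 (no fill)
  => FAILS_AT (contact.latitude, R1)
ruling out the remaining Ticket differences:
  removed field price from record Audit (its key 7 joins the reserved list) -> affects the rule determinations only; this particular Ticket value decodes identically

decoded: FAILS_AT (contact.latitude, R1)
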